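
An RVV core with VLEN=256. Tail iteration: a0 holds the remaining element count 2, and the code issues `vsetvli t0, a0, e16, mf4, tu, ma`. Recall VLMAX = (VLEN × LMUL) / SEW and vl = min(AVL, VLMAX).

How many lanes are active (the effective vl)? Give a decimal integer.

vl = 2

VLMAX = VLEN×LMUL/SEW = 256×1/4/16 = 4
vl ← min(2, 4) = 2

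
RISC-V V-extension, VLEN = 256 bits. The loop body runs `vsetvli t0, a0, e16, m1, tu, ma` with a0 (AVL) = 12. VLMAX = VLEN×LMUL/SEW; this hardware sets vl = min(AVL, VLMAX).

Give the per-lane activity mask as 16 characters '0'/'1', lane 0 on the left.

VLMAX = (256 × 1) / 16 = 16 lanes
vl = min(AVL, VLMAX) = min(12, 16) = 12
bits (lane 0 leftmost): 1111111111110000

predicate = 1111111111110000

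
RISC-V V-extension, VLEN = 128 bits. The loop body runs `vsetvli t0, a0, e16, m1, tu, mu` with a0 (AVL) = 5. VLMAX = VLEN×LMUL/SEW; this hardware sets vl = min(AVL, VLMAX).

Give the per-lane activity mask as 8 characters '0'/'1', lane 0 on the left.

VLMAX = (128 × 1) / 16 = 8 lanes
vl ← min(5, 8) = 5
bits (lane 0 leftmost): 11111000

predicate = 11111000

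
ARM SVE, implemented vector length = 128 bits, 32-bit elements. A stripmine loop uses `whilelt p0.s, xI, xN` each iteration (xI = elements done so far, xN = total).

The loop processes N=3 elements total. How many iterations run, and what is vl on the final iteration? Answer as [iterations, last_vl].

128-bit reg / 32-bit elem → 4 lanes
N=3: ⌈3/4⌉ = 1 iters; last vl = 3 − 0×4 = 3

[iterations, last_vl] = [1, 3]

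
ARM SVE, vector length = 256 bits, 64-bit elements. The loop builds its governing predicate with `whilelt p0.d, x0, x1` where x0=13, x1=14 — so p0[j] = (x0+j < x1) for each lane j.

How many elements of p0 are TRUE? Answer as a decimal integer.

register lanes = 256/64 = 4
p0[j] = (13+j < 14); true for j=0..0 → 1 lanes set

vl = 1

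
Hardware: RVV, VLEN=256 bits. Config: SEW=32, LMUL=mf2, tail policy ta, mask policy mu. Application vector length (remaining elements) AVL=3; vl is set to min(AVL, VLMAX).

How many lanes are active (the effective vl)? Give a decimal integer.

vl = 3

VLMAX = (256 × 1/2) / 32 = 4 lanes
vl = min(AVL, VLMAX) = min(3, 4) = 3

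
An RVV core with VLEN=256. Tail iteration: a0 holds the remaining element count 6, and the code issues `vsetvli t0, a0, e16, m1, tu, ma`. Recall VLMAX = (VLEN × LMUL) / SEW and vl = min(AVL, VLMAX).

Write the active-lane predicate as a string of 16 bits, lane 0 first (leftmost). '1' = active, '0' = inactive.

lanes per group: 256·1/16 = 16
vl ← min(6, 16) = 6
bits (lane 0 leftmost): 1111110000000000

predicate = 1111110000000000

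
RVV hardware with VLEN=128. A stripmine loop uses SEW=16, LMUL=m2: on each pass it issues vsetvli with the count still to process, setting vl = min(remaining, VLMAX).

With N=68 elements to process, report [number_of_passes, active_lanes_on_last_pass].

[iterations, last_vl] = [5, 4]

VLMAX = (128 × 2) / 16 = 16 lanes
68 elements at 16/iter → 5 passes, remainder 4 on the last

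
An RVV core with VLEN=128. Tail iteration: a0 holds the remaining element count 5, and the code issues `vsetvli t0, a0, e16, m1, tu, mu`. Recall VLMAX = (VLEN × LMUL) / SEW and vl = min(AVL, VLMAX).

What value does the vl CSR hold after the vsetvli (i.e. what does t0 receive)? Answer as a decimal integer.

vl = 5

VLMAX = VLEN×LMUL/SEW = 128×1/16 = 8
vl ← min(5, 8) = 5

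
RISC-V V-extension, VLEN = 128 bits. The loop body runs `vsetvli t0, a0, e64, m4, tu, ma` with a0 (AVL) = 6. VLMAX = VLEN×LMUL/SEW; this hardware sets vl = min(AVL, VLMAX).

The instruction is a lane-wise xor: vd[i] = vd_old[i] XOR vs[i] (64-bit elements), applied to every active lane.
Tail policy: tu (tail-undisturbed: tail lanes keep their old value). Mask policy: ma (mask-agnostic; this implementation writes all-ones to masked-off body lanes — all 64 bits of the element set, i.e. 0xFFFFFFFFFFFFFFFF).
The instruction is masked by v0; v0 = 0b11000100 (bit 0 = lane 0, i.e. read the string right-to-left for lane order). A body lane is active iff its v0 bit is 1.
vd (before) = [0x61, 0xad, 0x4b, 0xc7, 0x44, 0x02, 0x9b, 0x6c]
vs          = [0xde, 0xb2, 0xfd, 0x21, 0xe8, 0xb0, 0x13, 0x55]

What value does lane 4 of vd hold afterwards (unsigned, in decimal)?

lanes per group: 128·4/64 = 8
vl ← min(6, 8) = 6
lane  0: mask-off/ones ⇒ 0xffffffffffffffff
lane  1: mask-off/ones ⇒ 0xffffffffffffffff
lane  2: xor(0x4b,0xfd) ⇒ 0xb6
lane  3: mask-off/ones ⇒ 0xffffffffffffffff
lane  4: mask-off/ones ⇒ 0xffffffffffffffff
lane  5: mask-off/ones ⇒ 0xffffffffffffffff
lane  6: tail/keep ⇒ 0x9b
lane  7: tail/keep ⇒ 0x6c

vd[4] = 18446744073709551615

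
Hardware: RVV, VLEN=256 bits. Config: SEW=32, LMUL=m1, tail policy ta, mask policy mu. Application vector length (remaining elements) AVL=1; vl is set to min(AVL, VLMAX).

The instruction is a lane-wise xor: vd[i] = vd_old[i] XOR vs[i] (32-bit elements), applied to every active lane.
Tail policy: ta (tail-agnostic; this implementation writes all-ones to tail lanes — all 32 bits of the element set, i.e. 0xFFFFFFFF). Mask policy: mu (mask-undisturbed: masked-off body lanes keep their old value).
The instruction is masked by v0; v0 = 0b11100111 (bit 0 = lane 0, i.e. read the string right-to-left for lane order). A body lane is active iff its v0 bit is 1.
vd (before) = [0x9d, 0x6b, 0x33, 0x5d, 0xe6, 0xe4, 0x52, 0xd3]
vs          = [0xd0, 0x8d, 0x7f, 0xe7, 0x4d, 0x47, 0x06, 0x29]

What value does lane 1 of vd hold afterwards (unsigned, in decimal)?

VLMAX = VLEN×LMUL/SEW = 256×1/32 = 8
vl = min(AVL, VLMAX) = min(1, 8) = 1
[0] xor(0x9d,0xd0) = 0x4d
[1] tail/ones = 0xffffffff
[2] tail/ones = 0xffffffff
[3] tail/ones = 0xffffffff
[4] tail/ones = 0xffffffff
[5] tail/ones = 0xffffffff
[6] tail/ones = 0xffffffff
[7] tail/ones = 0xffffffff

vd[1] = 4294967295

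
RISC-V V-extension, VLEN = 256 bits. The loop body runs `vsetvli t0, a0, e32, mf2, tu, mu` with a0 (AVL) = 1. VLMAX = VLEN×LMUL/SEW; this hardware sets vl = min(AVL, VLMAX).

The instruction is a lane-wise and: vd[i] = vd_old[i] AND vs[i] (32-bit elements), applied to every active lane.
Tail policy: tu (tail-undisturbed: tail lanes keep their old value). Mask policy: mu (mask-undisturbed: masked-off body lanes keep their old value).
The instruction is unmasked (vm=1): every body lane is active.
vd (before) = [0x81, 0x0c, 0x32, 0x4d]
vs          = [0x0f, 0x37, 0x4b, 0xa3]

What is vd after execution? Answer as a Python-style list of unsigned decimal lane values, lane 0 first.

VLMAX = VLEN×LMUL/SEW = 256×1/2/32 = 4
AVL=1 ≤ VLMAX=4, so vl = 1
lane  0: and(0x81,0x0f) ⇒ 0x01
lane  1: tail/keep ⇒ 0x0c
lane  2: tail/keep ⇒ 0x32
lane  3: tail/keep ⇒ 0x4d

vd = [1, 12, 50, 77]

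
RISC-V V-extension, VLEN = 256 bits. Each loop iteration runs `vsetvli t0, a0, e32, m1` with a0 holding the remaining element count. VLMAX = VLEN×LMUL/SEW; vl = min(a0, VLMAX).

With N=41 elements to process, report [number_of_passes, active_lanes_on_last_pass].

[iterations, last_vl] = [6, 1]

VLMAX = (256 × 1) / 32 = 8 lanes
N=41: ⌈41/8⌉ = 6 iters; last vl = 41 − 5×8 = 1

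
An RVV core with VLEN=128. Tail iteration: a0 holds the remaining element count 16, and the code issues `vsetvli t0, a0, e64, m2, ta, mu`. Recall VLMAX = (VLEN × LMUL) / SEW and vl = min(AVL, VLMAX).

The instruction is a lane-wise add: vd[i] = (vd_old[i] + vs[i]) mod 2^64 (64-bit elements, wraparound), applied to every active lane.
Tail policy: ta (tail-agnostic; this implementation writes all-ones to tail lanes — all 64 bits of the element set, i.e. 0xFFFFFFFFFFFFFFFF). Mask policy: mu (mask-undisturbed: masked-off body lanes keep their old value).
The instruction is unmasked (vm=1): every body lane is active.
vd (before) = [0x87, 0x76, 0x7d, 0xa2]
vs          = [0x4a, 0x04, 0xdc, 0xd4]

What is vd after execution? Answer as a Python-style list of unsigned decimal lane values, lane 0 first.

lanes per group: 128·2/64 = 4
AVL=16 > VLMAX=4, so vl = 4
  i=0: add(0x87,0x4a) → 209
  i=1: add(0x76,0x04) → 122
  i=2: add(0x7d,0xdc) → 345
  i=3: add(0xa2,0xd4) → 374

vd = [209, 122, 345, 374]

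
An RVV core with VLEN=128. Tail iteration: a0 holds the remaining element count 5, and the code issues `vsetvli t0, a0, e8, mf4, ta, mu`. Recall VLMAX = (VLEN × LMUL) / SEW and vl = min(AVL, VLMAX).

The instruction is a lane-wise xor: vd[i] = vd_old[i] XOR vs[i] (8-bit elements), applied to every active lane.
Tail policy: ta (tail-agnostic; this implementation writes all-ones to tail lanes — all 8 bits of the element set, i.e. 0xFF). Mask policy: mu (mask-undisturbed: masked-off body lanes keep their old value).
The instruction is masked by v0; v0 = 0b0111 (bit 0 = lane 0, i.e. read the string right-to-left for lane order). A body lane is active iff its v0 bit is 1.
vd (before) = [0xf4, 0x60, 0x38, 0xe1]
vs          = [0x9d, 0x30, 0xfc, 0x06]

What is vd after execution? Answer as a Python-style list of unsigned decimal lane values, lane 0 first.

VLMAX = VLEN×LMUL/SEW = 128×1/4/8 = 4
vl = min(AVL, VLMAX) = min(5, 4) = 4
vd[0] xor(0xf4,0x9d) -> 0x69
vd[1] xor(0x60,0x30) -> 0x50
vd[2] xor(0x38,0xfc) -> 0xc4
vd[3] mask-off/keep -> 0xe1

vd = [105, 80, 196, 225]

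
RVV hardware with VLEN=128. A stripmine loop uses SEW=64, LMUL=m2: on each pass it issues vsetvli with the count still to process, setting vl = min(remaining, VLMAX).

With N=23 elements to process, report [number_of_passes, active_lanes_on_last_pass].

VLMAX = (128 × 2) / 64 = 4 lanes
23 elements at 4/iter → 6 passes, remainder 3 on the last

[iterations, last_vl] = [6, 3]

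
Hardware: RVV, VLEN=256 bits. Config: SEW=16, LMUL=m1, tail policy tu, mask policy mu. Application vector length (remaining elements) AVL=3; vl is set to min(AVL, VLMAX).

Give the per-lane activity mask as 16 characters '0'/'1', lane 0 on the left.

predicate = 1110000000000000

VLMAX = (256 × 1) / 16 = 16 lanes
vl ← min(3, 16) = 3
bits (lane 0 leftmost): 1110000000000000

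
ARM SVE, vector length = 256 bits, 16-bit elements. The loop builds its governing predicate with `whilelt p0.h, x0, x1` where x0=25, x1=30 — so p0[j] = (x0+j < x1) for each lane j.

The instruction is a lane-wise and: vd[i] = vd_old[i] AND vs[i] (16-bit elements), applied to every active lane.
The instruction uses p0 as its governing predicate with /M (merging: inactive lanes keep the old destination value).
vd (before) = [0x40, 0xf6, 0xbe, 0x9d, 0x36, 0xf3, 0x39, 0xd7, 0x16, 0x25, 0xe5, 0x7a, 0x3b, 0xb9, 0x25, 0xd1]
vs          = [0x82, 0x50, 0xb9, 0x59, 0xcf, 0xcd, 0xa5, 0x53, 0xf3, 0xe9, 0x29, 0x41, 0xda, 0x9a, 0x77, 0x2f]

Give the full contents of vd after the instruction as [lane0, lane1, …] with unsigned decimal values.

vd = [0, 80, 184, 25, 6, 243, 57, 215, 22, 37, 229, 122, 59, 185, 37, 209]

register lanes = 256/16 = 16
whilelt: lane j active iff 25+j < 30 → j < 5 → 5 active
  i=0: and(0x40,0x82) → 0
  i=1: and(0xf6,0x50) → 80
  i=2: and(0xbe,0xb9) → 184
  i=3: and(0x9d,0x59) → 25
  i=4: and(0x36,0xcf) → 6
  i=5: tail/keep → 243
  i=6: tail/keep → 57
  i=7: tail/keep → 215
  i=8: tail/keep → 22
  i=9: tail/keep → 37
  i=10: tail/keep → 229
  i=11: tail/keep → 122
  i=12: tail/keep → 59
  i=13: tail/keep → 185
  i=14: tail/keep → 37
  i=15: tail/keep → 209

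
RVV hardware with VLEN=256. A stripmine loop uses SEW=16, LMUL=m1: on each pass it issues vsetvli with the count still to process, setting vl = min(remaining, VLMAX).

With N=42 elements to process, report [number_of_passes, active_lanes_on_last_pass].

[iterations, last_vl] = [3, 10]

lanes per group: 256·1/16 = 16
iterations = ceil(42/16) = 3; final-pass vl = 10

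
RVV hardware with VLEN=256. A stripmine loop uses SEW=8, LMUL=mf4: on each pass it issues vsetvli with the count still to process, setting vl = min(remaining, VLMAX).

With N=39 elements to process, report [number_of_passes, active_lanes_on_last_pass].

lanes per group: 256·1/4/8 = 8
N=39: ⌈39/8⌉ = 5 iters; last vl = 39 − 4×8 = 7

[iterations, last_vl] = [5, 7]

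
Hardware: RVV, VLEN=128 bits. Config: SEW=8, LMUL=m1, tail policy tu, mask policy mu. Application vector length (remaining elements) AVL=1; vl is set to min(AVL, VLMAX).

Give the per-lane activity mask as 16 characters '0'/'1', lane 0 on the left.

predicate = 1000000000000000

lanes per group: 128·1/8 = 16
vl ← min(1, 16) = 1
bits (lane 0 leftmost): 1000000000000000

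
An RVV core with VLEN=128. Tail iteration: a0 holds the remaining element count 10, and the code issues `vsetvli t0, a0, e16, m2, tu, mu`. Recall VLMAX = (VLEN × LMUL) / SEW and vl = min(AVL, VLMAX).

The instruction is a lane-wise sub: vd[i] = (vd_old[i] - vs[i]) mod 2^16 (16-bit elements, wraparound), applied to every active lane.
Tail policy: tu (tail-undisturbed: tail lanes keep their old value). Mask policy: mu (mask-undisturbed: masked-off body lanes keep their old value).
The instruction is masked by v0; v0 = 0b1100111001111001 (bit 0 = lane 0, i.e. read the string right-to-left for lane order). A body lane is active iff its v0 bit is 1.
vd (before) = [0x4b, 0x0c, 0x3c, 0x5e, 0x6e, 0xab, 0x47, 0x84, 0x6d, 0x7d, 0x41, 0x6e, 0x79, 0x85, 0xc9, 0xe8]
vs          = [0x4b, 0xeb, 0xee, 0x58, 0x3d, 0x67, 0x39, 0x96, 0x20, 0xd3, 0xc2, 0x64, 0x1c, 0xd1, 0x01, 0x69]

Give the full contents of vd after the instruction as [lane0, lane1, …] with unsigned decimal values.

vd = [0, 12, 60, 6, 49, 68, 14, 132, 109, 65450, 65, 110, 121, 133, 201, 232]

VLMAX = (128 × 2) / 16 = 16 lanes
vl ← min(10, 16) = 10
lane  0: sub(0x4b,0x4b) ⇒ 0x00
lane  1: mask-off/keep ⇒ 0x0c
lane  2: mask-off/keep ⇒ 0x3c
lane  3: sub(0x5e,0x58) ⇒ 0x06
lane  4: sub(0x6e,0x3d) ⇒ 0x31
lane  5: sub(0xab,0x67) ⇒ 0x44
lane  6: sub(0x47,0x39) ⇒ 0x0e
lane  7: mask-off/keep ⇒ 0x84
lane  8: mask-off/keep ⇒ 0x6d
lane  9: sub(0x7d,0xd3) ⇒ 0xffaa
lane 10: tail/keep ⇒ 0x41
lane 11: tail/keep ⇒ 0x6e
lane 12: tail/keep ⇒ 0x79
lane 13: tail/keep ⇒ 0x85
lane 14: tail/keep ⇒ 0xc9
lane 15: tail/keep ⇒ 0xe8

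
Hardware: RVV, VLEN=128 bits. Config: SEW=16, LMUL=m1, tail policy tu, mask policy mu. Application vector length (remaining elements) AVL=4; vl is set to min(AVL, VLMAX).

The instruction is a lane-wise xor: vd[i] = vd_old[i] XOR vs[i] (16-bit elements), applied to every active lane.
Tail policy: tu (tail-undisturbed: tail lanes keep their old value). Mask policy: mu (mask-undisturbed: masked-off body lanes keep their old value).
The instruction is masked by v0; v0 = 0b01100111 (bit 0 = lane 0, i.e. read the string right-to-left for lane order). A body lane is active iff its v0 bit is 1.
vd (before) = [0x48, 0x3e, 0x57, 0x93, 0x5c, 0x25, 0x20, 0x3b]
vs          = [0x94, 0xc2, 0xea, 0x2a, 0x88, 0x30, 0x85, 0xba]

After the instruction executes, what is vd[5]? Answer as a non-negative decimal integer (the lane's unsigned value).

vd[5] = 37

lanes per group: 128·1/16 = 8
vl ← min(4, 8) = 4
[0] xor(0x48,0x94) = 0xdc
[1] xor(0x3e,0xc2) = 0xfc
[2] xor(0x57,0xea) = 0xbd
[3] mask-off/keep = 0x93
[4] tail/keep = 0x5c
[5] tail/keep = 0x25
[6] tail/keep = 0x20
[7] tail/keep = 0x3b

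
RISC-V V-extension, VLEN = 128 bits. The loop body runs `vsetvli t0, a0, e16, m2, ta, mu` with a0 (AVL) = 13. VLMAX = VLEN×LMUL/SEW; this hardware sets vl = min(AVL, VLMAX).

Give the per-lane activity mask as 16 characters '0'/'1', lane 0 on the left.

VLMAX = VLEN×LMUL/SEW = 128×2/16 = 16
AVL=13 ≤ VLMAX=16, so vl = 13
bits (lane 0 leftmost): 1111111111111000

predicate = 1111111111111000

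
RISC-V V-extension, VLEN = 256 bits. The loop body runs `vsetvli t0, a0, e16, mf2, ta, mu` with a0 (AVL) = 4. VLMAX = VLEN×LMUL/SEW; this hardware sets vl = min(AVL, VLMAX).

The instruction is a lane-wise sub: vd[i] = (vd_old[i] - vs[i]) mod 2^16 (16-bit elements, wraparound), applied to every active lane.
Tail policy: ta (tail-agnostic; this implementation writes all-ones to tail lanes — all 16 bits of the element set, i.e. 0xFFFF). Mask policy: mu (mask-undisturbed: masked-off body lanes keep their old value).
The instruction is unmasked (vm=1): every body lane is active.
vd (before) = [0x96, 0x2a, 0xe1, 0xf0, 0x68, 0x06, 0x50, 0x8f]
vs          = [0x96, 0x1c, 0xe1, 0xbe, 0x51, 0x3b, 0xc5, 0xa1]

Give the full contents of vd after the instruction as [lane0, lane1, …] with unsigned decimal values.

vd = [0, 14, 0, 50, 65535, 65535, 65535, 65535]

VLMAX = (256 × 1/2) / 16 = 8 lanes
vl ← min(4, 8) = 4
vd[0] sub(0x96,0x96) -> 0x00
vd[1] sub(0x2a,0x1c) -> 0x0e
vd[2] sub(0xe1,0xe1) -> 0x00
vd[3] sub(0xf0,0xbe) -> 0x32
vd[4] tail/ones -> 0xffff
vd[5] tail/ones -> 0xffff
vd[6] tail/ones -> 0xffff
vd[7] tail/ones -> 0xffff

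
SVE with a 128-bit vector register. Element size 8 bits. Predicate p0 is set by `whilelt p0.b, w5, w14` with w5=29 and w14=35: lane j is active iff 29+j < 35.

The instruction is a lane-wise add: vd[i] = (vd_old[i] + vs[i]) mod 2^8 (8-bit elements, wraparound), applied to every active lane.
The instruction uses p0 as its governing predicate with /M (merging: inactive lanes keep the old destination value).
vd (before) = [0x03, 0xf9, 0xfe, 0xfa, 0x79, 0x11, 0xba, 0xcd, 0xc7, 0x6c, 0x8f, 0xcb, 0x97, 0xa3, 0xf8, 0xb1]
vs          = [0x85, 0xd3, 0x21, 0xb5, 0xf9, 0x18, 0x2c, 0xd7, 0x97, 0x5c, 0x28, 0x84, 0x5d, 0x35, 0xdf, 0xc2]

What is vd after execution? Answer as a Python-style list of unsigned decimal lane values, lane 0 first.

register lanes = 128/8 = 16
p0[j] = (29+j < 35); true for j=0..5 → 6 lanes set
vd[0] add(0x03,0x85) -> 0x88
vd[1] add(0xf9,0xd3) -> 0xcc
vd[2] add(0xfe,0x21) -> 0x1f
vd[3] add(0xfa,0xb5) -> 0xaf
vd[4] add(0x79,0xf9) -> 0x72
vd[5] add(0x11,0x18) -> 0x29
vd[6] tail/keep -> 0xba
vd[7] tail/keep -> 0xcd
vd[8] tail/keep -> 0xc7
vd[9] tail/keep -> 0x6c
vd[10] tail/keep -> 0x8f
vd[11] tail/keep -> 0xcb
vd[12] tail/keep -> 0x97
vd[13] tail/keep -> 0xa3
vd[14] tail/keep -> 0xf8
vd[15] tail/keep -> 0xb1

vd = [136, 204, 31, 175, 114, 41, 186, 205, 199, 108, 143, 203, 151, 163, 248, 177]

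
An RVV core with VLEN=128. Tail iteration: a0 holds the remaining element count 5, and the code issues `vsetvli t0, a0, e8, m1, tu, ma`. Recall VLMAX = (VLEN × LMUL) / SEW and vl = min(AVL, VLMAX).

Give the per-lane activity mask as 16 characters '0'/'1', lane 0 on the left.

predicate = 1111100000000000

VLMAX = VLEN×LMUL/SEW = 128×1/8 = 16
AVL=5 ≤ VLMAX=16, so vl = 5
bits (lane 0 leftmost): 1111100000000000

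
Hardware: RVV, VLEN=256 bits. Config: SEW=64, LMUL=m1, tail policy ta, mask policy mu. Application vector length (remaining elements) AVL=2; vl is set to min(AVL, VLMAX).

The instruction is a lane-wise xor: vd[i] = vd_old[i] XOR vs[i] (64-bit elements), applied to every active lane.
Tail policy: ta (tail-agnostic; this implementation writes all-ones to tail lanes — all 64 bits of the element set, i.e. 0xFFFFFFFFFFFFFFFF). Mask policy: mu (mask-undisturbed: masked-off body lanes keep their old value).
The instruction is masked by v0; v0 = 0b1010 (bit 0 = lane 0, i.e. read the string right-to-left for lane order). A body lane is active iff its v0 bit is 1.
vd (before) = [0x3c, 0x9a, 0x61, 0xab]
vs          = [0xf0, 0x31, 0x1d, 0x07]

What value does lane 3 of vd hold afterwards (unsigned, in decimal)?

vd[3] = 18446744073709551615

lanes per group: 256·1/64 = 4
AVL=2 ≤ VLMAX=4, so vl = 2
  i=0: mask-off/keep → 60
  i=1: xor(0x9a,0x31) → 171
  i=2: tail/ones → 18446744073709551615
  i=3: tail/ones → 18446744073709551615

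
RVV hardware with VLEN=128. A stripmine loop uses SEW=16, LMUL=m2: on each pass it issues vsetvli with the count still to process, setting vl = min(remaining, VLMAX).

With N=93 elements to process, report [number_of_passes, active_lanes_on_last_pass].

lanes per group: 128·2/16 = 16
93 elements at 16/iter → 6 passes, remainder 13 on the last

[iterations, last_vl] = [6, 13]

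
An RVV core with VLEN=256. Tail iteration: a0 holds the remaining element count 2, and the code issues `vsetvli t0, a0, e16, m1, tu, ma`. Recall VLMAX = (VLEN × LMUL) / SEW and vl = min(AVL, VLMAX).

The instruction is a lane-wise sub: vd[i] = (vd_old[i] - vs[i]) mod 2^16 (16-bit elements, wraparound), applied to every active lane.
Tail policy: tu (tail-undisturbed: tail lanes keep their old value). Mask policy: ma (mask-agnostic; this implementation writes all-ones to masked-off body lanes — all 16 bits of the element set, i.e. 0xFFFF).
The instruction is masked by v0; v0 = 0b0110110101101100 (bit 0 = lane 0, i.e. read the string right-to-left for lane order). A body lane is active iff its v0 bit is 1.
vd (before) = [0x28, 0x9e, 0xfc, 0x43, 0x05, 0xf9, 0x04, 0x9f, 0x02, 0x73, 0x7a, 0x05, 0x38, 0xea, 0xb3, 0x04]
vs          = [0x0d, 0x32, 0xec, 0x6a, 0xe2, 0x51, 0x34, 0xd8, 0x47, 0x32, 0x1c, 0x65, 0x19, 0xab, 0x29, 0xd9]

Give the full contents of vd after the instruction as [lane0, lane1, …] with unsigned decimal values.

lanes per group: 256·1/16 = 16
vl = min(AVL, VLMAX) = min(2, 16) = 2
vd[0] mask-off/ones -> 0xffff
vd[1] mask-off/ones -> 0xffff
vd[2] tail/keep -> 0xfc
vd[3] tail/keep -> 0x43
vd[4] tail/keep -> 0x05
vd[5] tail/keep -> 0xf9
vd[6] tail/keep -> 0x04
vd[7] tail/keep -> 0x9f
vd[8] tail/keep -> 0x02
vd[9] tail/keep -> 0x73
vd[10] tail/keep -> 0x7a
vd[11] tail/keep -> 0x05
vd[12] tail/keep -> 0x38
vd[13] tail/keep -> 0xea
vd[14] tail/keep -> 0xb3
vd[15] tail/keep -> 0x04

vd = [65535, 65535, 252, 67, 5, 249, 4, 159, 2, 115, 122, 5, 56, 234, 179, 4]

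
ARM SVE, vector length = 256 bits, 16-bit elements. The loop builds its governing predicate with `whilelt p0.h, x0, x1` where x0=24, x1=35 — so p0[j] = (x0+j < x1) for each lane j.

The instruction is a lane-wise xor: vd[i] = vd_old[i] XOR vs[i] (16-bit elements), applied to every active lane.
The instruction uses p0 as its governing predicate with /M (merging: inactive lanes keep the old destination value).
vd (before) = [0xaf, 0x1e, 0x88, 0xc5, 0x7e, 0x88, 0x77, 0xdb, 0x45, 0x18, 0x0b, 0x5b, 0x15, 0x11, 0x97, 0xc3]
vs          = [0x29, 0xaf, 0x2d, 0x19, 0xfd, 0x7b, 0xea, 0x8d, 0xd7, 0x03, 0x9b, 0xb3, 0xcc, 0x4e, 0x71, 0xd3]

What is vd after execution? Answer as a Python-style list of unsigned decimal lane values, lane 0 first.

256-bit reg / 16-bit elem → 16 lanes
active while 24+j < 35, i.e. j ∈ [0,11) capped at 16 ⇒ 11
[0] xor(0xaf,0x29) = 0x86
[1] xor(0x1e,0xaf) = 0xb1
[2] xor(0x88,0x2d) = 0xa5
[3] xor(0xc5,0x19) = 0xdc
[4] xor(0x7e,0xfd) = 0x83
[5] xor(0x88,0x7b) = 0xf3
[6] xor(0x77,0xea) = 0x9d
[7] xor(0xdb,0x8d) = 0x56
[8] xor(0x45,0xd7) = 0x92
[9] xor(0x18,0x03) = 0x1b
[10] xor(0x0b,0x9b) = 0x90
[11] tail/keep = 0x5b
[12] tail/keep = 0x15
[13] tail/keep = 0x11
[14] tail/keep = 0x97
[15] tail/keep = 0xc3

vd = [134, 177, 165, 220, 131, 243, 157, 86, 146, 27, 144, 91, 21, 17, 151, 195]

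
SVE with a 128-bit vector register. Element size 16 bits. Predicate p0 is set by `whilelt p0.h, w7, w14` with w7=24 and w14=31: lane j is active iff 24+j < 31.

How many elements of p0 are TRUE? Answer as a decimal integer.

register lanes = 128/16 = 8
p0[j] = (24+j < 31); true for j=0..6 → 7 lanes set

vl = 7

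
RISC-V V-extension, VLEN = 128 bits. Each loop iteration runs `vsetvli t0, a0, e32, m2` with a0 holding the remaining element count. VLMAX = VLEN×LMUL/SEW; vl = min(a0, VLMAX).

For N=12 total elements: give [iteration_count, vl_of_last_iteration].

lanes per group: 128·2/32 = 8
12 elements at 8/iter → 2 passes, remainder 4 on the last

[iterations, last_vl] = [2, 4]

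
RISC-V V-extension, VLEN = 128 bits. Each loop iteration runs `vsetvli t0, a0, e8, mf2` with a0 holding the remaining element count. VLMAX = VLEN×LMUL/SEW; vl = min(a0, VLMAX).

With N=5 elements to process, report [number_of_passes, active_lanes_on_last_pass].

[iterations, last_vl] = [1, 5]

VLMAX = VLEN×LMUL/SEW = 128×1/2/8 = 8
5 elements at 8/iter → 1 passes, remainder 5 on the last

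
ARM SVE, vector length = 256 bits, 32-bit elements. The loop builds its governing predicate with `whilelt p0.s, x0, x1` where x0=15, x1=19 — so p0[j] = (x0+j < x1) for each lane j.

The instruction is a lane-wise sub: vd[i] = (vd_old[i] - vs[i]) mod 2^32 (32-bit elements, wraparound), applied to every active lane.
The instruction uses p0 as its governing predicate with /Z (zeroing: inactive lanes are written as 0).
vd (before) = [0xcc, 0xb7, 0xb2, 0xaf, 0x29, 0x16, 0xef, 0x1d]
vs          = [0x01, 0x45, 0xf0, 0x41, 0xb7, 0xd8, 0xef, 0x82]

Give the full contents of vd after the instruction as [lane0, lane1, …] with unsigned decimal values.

vd = [203, 114, 4294967234, 110, 0, 0, 0, 0]

register lanes = 256/32 = 8
p0[j] = (15+j < 19); true for j=0..3 → 4 lanes set
  i=0: sub(0xcc,0x01) → 203
  i=1: sub(0xb7,0x45) → 114
  i=2: sub(0xb2,0xf0) → 4294967234
  i=3: sub(0xaf,0x41) → 110
  i=4: tail/zero → 0
  i=5: tail/zero → 0
  i=6: tail/zero → 0
  i=7: tail/zero → 0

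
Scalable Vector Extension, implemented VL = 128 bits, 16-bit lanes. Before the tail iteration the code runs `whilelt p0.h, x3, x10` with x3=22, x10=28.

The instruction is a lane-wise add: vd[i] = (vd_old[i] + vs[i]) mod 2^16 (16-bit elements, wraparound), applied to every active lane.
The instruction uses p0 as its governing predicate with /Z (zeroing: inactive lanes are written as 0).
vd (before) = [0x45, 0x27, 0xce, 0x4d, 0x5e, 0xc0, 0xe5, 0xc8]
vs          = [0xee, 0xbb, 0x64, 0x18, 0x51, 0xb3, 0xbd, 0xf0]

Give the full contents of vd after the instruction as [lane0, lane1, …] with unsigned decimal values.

vd = [307, 226, 306, 101, 175, 371, 0, 0]

lane count: 128 div 16 = 8
active while 22+j < 28, i.e. j ∈ [0,6) capped at 8 ⇒ 6
  i=0: add(0x45,0xee) → 307
  i=1: add(0x27,0xbb) → 226
  i=2: add(0xce,0x64) → 306
  i=3: add(0x4d,0x18) → 101
  i=4: add(0x5e,0x51) → 175
  i=5: add(0xc0,0xb3) → 371
  i=6: tail/zero → 0
  i=7: tail/zero → 0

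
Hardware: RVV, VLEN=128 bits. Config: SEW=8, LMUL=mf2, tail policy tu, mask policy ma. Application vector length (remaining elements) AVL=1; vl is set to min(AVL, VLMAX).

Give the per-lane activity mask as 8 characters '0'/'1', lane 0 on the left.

predicate = 10000000

VLMAX = VLEN×LMUL/SEW = 128×1/2/8 = 8
vl ← min(1, 8) = 1
bits (lane 0 leftmost): 10000000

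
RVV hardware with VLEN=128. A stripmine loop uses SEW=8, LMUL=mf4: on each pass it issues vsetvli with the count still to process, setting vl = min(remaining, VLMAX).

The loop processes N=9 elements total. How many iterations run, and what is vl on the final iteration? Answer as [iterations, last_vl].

lanes per group: 128·1/4/8 = 4
N=9: ⌈9/4⌉ = 3 iters; last vl = 9 − 2×4 = 1

[iterations, last_vl] = [3, 1]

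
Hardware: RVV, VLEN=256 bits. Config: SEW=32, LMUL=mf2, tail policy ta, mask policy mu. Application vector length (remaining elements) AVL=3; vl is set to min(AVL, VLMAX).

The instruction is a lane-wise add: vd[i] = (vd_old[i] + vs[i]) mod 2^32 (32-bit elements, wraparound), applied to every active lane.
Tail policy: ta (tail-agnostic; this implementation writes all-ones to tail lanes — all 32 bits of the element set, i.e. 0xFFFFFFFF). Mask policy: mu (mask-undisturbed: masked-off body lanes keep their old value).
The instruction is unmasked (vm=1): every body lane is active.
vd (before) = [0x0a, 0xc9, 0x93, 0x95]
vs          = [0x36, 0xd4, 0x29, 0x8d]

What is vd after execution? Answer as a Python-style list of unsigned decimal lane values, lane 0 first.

VLMAX = (256 × 1/2) / 32 = 4 lanes
vl = min(AVL, VLMAX) = min(3, 4) = 3
vd[0] add(0x0a,0x36) -> 0x40
vd[1] add(0xc9,0xd4) -> 0x19d
vd[2] add(0x93,0x29) -> 0xbc
vd[3] tail/ones -> 0xffffffff

vd = [64, 413, 188, 4294967295]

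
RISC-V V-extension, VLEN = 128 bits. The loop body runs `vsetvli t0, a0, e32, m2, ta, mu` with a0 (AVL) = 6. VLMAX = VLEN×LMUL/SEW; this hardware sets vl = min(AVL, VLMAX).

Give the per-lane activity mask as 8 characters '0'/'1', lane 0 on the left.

VLMAX = VLEN×LMUL/SEW = 128×2/32 = 8
vl ← min(6, 8) = 6
bits (lane 0 leftmost): 11111100

predicate = 11111100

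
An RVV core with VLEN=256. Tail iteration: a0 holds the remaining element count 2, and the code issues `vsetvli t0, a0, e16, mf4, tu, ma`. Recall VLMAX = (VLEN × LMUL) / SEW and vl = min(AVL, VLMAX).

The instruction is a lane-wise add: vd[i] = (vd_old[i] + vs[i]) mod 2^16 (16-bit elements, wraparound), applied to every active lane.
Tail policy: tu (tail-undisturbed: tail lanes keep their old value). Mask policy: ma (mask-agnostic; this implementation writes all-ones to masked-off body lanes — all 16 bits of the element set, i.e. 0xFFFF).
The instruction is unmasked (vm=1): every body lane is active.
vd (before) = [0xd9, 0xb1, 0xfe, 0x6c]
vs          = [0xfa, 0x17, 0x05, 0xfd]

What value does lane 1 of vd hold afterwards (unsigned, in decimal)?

vd[1] = 200

lanes per group: 256·1/4/16 = 4
vl = min(AVL, VLMAX) = min(2, 4) = 2
vd[0] add(0xd9,0xfa) -> 0x1d3
vd[1] add(0xb1,0x17) -> 0xc8
vd[2] tail/keep -> 0xfe
vd[3] tail/keep -> 0x6c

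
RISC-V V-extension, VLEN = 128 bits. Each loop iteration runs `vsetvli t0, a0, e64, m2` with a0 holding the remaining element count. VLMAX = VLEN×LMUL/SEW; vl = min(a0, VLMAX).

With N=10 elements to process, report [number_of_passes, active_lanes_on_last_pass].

[iterations, last_vl] = [3, 2]

VLMAX = (128 × 2) / 64 = 4 lanes
iterations = ceil(10/4) = 3; final-pass vl = 2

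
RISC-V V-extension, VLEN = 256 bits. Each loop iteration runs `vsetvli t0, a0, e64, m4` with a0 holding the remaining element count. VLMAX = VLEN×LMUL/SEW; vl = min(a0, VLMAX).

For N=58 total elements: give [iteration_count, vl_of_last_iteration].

[iterations, last_vl] = [4, 10]

VLMAX = (256 × 4) / 64 = 16 lanes
iterations = ceil(58/16) = 4; final-pass vl = 10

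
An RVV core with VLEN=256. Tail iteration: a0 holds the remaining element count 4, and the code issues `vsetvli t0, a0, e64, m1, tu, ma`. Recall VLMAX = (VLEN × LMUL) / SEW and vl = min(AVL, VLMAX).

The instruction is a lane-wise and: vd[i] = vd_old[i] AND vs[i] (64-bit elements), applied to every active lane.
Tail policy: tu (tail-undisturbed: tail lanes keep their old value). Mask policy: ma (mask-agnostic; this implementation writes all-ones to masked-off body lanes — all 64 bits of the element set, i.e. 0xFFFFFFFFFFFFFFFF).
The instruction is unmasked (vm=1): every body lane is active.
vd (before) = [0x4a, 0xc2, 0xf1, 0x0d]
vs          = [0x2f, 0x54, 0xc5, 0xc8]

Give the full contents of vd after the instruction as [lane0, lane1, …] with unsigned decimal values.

vd = [10, 64, 193, 8]

VLMAX = (256 × 1) / 64 = 4 lanes
vl ← min(4, 4) = 4
lane  0: and(0x4a,0x2f) ⇒ 0x0a
lane  1: and(0xc2,0x54) ⇒ 0x40
lane  2: and(0xf1,0xc5) ⇒ 0xc1
lane  3: and(0x0d,0xc8) ⇒ 0x08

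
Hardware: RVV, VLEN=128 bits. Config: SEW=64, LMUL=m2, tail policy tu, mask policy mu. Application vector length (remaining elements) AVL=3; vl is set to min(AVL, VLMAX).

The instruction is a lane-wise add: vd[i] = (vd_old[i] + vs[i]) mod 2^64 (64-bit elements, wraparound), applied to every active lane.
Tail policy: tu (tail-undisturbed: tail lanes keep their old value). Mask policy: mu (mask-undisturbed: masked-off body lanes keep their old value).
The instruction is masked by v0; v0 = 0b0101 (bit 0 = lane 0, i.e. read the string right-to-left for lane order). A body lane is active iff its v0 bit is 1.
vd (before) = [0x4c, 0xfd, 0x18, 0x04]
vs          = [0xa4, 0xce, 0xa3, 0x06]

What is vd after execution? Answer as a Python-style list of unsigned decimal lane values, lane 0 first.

vd = [240, 253, 187, 4]

VLMAX = (128 × 2) / 64 = 4 lanes
vl = min(AVL, VLMAX) = min(3, 4) = 3
[0] add(0x4c,0xa4) = 0xf0
[1] mask-off/keep = 0xfd
[2] add(0x18,0xa3) = 0xbb
[3] tail/keep = 0x04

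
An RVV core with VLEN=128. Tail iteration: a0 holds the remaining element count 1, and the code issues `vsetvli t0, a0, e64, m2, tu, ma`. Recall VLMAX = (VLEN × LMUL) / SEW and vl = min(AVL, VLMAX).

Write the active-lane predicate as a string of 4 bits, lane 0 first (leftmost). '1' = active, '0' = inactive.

lanes per group: 128·2/64 = 4
vl = min(AVL, VLMAX) = min(1, 4) = 1
bits (lane 0 leftmost): 1000

predicate = 1000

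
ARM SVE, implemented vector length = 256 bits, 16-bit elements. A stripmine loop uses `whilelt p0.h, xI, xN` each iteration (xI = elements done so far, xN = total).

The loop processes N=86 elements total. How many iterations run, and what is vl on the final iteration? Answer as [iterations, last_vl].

[iterations, last_vl] = [6, 6]

register lanes = 256/16 = 16
86 elements at 16/iter → 6 passes, remainder 6 on the last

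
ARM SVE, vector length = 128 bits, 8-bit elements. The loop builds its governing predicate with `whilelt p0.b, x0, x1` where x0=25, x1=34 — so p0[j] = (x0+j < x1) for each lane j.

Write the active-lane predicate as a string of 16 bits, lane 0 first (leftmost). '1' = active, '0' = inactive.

128-bit reg / 8-bit elem → 16 lanes
whilelt: lane j active iff 25+j < 34 → j < 9 → 9 active
bits (lane 0 leftmost): 1111111110000000

predicate = 1111111110000000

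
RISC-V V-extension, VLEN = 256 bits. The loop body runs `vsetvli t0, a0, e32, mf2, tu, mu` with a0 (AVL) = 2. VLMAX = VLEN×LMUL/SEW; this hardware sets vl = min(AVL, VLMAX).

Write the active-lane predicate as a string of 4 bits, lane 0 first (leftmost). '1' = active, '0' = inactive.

predicate = 1100

VLMAX = (256 × 1/2) / 32 = 4 lanes
vl ← min(2, 4) = 2
bits (lane 0 leftmost): 1100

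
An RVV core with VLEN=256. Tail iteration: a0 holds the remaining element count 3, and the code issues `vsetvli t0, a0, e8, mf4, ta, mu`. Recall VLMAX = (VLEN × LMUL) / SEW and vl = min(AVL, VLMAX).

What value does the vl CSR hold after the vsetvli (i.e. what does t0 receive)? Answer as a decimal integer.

vl = 3

lanes per group: 256·1/4/8 = 8
vl ← min(3, 8) = 3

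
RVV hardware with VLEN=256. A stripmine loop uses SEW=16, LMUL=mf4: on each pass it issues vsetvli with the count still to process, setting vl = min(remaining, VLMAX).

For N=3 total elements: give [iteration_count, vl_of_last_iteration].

[iterations, last_vl] = [1, 3]

VLMAX = (256 × 1/4) / 16 = 4 lanes
N=3: ⌈3/4⌉ = 1 iters; last vl = 3 − 0×4 = 3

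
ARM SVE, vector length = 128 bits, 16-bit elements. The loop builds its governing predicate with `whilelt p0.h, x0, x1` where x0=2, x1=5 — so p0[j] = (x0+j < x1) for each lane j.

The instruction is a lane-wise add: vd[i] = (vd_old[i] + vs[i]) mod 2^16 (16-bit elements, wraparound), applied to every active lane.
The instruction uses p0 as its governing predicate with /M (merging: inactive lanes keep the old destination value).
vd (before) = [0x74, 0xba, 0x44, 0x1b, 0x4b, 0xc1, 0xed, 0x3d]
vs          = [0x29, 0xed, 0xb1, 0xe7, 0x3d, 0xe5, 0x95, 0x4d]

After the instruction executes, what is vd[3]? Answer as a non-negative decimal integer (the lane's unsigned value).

vd[3] = 27

register lanes = 128/16 = 8
p0[j] = (2+j < 5); true for j=0..2 → 3 lanes set
  i=0: add(0x74,0x29) → 157
  i=1: add(0xba,0xed) → 423
  i=2: add(0x44,0xb1) → 245
  i=3: tail/keep → 27
  i=4: tail/keep → 75
  i=5: tail/keep → 193
  i=6: tail/keep → 237
  i=7: tail/keep → 61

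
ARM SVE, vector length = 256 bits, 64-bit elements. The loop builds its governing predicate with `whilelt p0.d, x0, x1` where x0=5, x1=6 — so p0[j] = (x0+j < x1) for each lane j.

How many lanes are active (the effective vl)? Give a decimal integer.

register lanes = 256/64 = 4
p0[j] = (5+j < 6); true for j=0..0 → 1 lanes set

vl = 1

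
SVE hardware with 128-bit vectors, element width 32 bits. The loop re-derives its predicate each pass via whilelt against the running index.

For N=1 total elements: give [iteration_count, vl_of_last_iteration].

register lanes = 128/32 = 4
iterations = ceil(1/4) = 1; final-pass vl = 1

[iterations, last_vl] = [1, 1]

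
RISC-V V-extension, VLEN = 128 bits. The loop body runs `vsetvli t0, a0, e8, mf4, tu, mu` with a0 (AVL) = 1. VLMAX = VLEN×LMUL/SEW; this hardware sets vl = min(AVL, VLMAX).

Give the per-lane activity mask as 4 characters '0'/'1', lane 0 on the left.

lanes per group: 128·1/4/8 = 4
vl ← min(1, 4) = 1
bits (lane 0 leftmost): 1000

predicate = 1000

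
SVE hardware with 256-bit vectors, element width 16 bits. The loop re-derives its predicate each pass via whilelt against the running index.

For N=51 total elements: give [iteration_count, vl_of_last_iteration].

256-bit reg / 16-bit elem → 16 lanes
N=51: ⌈51/16⌉ = 4 iters; last vl = 51 − 3×16 = 3

[iterations, last_vl] = [4, 3]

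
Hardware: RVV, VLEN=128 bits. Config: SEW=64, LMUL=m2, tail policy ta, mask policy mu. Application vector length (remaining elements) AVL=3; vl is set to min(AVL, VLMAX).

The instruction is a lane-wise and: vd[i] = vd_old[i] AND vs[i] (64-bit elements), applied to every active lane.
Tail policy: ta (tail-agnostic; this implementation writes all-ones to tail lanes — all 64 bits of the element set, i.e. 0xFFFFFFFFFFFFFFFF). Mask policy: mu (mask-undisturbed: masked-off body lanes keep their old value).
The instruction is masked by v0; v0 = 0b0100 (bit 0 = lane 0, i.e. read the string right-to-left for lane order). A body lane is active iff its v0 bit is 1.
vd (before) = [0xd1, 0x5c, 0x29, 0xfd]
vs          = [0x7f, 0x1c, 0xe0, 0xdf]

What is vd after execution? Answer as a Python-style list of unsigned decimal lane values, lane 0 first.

VLMAX = (128 × 2) / 64 = 4 lanes
vl = min(AVL, VLMAX) = min(3, 4) = 3
[0] mask-off/keep = 0xd1
[1] mask-off/keep = 0x5c
[2] and(0x29,0xe0) = 0x20
[3] tail/ones = 0xffffffffffffffff

vd = [209, 92, 32, 18446744073709551615]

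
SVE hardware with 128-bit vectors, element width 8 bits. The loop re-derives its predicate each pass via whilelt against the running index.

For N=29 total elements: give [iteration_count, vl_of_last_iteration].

[iterations, last_vl] = [2, 13]

lane count: 128 div 8 = 16
29 elements at 16/iter → 2 passes, remainder 13 on the last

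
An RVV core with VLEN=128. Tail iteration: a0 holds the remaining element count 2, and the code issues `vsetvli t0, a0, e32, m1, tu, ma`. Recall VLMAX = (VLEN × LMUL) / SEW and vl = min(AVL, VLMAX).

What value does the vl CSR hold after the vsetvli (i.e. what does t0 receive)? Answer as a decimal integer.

vl = 2

VLMAX = (128 × 1) / 32 = 4 lanes
vl = min(AVL, VLMAX) = min(2, 4) = 2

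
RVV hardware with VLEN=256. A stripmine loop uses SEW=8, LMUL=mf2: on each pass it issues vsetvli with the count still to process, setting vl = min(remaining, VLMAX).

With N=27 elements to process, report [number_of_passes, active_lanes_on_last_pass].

VLMAX = (256 × 1/2) / 8 = 16 lanes
iterations = ceil(27/16) = 2; final-pass vl = 11

[iterations, last_vl] = [2, 11]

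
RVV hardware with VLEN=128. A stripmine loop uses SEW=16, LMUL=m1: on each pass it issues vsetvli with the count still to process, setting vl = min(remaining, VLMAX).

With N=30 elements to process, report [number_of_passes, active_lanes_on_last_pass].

lanes per group: 128·1/16 = 8
N=30: ⌈30/8⌉ = 4 iters; last vl = 30 − 3×8 = 6

[iterations, last_vl] = [4, 6]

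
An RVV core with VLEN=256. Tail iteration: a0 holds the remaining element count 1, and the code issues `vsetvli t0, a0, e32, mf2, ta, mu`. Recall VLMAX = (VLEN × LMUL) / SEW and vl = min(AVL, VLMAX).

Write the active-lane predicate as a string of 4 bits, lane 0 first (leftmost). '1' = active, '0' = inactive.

predicate = 1000

lanes per group: 256·1/2/32 = 4
vl ← min(1, 4) = 1
bits (lane 0 leftmost): 1000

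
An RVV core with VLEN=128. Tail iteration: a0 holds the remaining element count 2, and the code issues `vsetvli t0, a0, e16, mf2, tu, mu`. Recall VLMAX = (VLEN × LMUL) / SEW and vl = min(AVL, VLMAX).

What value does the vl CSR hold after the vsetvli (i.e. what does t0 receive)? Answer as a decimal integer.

vl = 2

VLMAX = (128 × 1/2) / 16 = 4 lanes
AVL=2 ≤ VLMAX=4, so vl = 2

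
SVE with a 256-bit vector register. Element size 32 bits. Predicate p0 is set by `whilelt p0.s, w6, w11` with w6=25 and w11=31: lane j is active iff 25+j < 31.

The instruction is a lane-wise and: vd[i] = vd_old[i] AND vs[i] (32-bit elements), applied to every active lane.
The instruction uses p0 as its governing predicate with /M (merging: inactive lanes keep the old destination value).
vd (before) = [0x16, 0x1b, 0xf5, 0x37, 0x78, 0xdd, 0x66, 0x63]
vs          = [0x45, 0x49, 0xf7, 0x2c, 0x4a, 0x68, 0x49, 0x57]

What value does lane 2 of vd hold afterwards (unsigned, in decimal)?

vd[2] = 245

256-bit reg / 32-bit elem → 8 lanes
p0[j] = (25+j < 31); true for j=0..5 → 6 lanes set
[0] and(0x16,0x45) = 0x04
[1] and(0x1b,0x49) = 0x09
[2] and(0xf5,0xf7) = 0xf5
[3] and(0x37,0x2c) = 0x24
[4] and(0x78,0x4a) = 0x48
[5] and(0xdd,0x68) = 0x48
[6] tail/keep = 0x66
[7] tail/keep = 0x63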